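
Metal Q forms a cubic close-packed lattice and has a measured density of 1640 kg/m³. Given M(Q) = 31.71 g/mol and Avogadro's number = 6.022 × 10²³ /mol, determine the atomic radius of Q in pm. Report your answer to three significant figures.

178 pm

For an FCC cell (Z = 4), a³ = Z·M/(N_A·ρ) = 4 × 31.71 / (6.022 × 10²³ × 1.640) = 1.284 × 10^-22 cm³, so a = 5.045 × 10^-8 cm = 504.5 pm.
Atoms touch along the face diagonal, so √2·a = 4r, so r = 0.3536 × a = 178 pm.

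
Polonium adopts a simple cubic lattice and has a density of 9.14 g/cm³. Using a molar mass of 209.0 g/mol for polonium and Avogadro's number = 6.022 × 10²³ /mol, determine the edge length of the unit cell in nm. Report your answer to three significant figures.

0.336 nm

With Z = 1 atom per simple cubic cell, a³ = Z·M/(N_A·ρ) = 1 × 209.0 / (6.022 × 10²³ × 9.140 g/cm³) = 3.797 × 10^-23 cm³.
a = (3.797 × 10^-23)^(1/3) = 3.361 × 10^-8 cm = 0.336 nm.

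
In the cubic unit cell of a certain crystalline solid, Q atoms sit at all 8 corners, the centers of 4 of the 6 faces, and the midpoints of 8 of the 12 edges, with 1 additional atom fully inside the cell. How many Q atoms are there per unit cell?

6

Corner atoms are shared by 8 cells (1/8 each), face atoms by 2 (1/2 each), edge atoms by 4 (1/4 each), interior atoms are unshared.
Net atoms = 8 × 1/8 + 4 × 1/2 + 8 × 1/4 + 1 = 1 + 2 + 2 + 1 = 6.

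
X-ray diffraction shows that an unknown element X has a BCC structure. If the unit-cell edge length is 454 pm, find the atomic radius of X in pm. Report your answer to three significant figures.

197 pm

In a BCC lattice, atoms touch along the body diagonal, so √3·a = 4r.
r = √3·a/4 = 1.7321 × 454 / 4 = 197 pm.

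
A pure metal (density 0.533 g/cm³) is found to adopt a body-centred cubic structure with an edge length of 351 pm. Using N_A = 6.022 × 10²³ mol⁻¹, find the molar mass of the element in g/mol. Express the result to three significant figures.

6.94 g/mol

A BCC cell has Z = 2 atoms; a = 3.510 × 10^-8 cm.
M = ρ·N_A·a³/Z = 0.533 × 6.022 × 10²³ × 4.324 × 10^-23 / 2 = 6.94 g/mol.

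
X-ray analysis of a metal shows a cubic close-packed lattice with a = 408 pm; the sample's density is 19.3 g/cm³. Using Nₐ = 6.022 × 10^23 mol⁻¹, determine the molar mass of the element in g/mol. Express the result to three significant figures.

An FCC cell has Z = 4 atoms; a = 4.080 × 10^-8 cm.
M = ρ·N_A·a³/Z = 19.3 × 6.022 × 10²³ × 6.792 × 10^-23 / 4 = 197 g/mol.

197 g/mol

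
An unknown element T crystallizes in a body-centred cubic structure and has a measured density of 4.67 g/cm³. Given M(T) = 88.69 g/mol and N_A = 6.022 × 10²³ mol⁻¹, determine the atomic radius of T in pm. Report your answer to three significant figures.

For a BCC cell (Z = 2), a³ = Z·M/(N_A·ρ) = 2 × 88.69 / (6.022 × 10²³ × 4.670) = 6.307 × 10^-23 cm³, so a = 3.981 × 10^-8 cm = 398.1 pm.
Atoms touch along the body diagonal, so √3·a = 4r, so r = 0.4330 × a = 172 pm.

172 pm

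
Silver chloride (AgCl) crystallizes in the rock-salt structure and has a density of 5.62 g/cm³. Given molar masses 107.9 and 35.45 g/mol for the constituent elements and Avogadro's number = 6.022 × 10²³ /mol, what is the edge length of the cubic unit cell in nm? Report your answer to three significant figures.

M(AgCl) = 143.35 g/mol; Z = 4 formula units per cell.
a³ = Z·M/(N_A·ρ) = 4 × 143.35 / (6.022 × 10²³ × 5.62) = 1.694 × 10^-22 cm³, so a = 5.533 × 10^-8 cm = 0.553 nm.

0.553 nm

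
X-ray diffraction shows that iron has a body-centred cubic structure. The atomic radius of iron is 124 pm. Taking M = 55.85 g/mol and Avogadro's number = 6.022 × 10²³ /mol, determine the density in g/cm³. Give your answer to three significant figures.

In a BCC lattice, atoms touch along the body diagonal, so √3·a = 4r, giving a = 286.4 pm = 2.864 × 10^-8 cm.
With Z = 2, ρ = Z·M/(N_A·a³) = 2 × 55.85 / (6.022 × 10²³ × 2.348 × 10^-23) = 7.899 g/cm³.

7.90 g/cm³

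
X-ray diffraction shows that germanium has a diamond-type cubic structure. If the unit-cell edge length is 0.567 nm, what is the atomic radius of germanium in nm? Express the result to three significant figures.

0.123 nm

In a diamond cubic lattice, nearest neighbors lie along the body diagonal with √3·a = 8r.
r = √3·a/8 = 1.7321 × 0.567 / 8 = 0.123 nm.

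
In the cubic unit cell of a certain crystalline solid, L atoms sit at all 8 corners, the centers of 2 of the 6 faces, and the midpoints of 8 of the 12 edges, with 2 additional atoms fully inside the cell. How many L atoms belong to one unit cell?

Corner atoms are shared by 8 cells (1/8 each), face atoms by 2 (1/2 each), edge atoms by 4 (1/4 each), interior atoms are unshared.
Net atoms = 8 × 1/8 + 2 × 1/2 + 8 × 1/4 + 2 = 1 + 1 + 2 + 2 = 6.

6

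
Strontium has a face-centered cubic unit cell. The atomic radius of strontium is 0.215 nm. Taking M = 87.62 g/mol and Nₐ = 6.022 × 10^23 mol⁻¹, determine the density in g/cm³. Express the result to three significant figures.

In an FCC lattice, atoms touch along the face diagonal, so √2·a = 4r, giving a = 0.6081 nm = 6.081 × 10^-8 cm.
With Z = 4, ρ = Z·M/(N_A·a³) = 4 × 87.62 / (6.022 × 10²³ × 2.249 × 10^-22) = 2.588 g/cm³.

2.59 g/cm³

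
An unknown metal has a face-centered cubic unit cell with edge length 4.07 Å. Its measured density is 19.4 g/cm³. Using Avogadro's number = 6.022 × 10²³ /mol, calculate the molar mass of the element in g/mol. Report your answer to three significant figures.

197 g/mol

An FCC cell has Z = 4 atoms; a = 4.070 × 10^-8 cm.
M = ρ·N_A·a³/Z = 19.4 × 6.022 × 10²³ × 6.742 × 10^-23 / 4 = 197 g/mol.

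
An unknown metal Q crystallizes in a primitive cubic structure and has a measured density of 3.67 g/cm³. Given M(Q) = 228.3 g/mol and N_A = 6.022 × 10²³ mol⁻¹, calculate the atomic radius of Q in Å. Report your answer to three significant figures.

For a simple cubic cell (Z = 1), a³ = Z·M/(N_A·ρ) = 1 × 228.3 / (6.022 × 10²³ × 3.670) = 1.033 × 10^-22 cm³, so a = 4.692 × 10^-8 cm = 4.692 Å.
Atoms touch along the cell edge, so a = 2r, so r = 0.5000 × a = 2.35 Å.

2.35 Å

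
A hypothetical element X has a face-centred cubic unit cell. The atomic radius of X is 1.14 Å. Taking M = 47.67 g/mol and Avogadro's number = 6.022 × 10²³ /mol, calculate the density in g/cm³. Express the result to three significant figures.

9.45 g/cm³

In an FCC lattice, atoms touch along the face diagonal, so √2·a = 4r, giving a = 3.224 Å = 3.224 × 10^-8 cm.
With Z = 4, ρ = Z·M/(N_A·a³) = 4 × 47.67 / (6.022 × 10²³ × 3.352 × 10^-23) = 9.445 g/cm³.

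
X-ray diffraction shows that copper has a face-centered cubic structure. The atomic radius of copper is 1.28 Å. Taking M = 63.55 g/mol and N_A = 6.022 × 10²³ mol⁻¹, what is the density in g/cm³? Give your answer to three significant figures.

In an FCC lattice, atoms touch along the face diagonal, so √2·a = 4r, giving a = 3.620 Å = 3.620 × 10^-8 cm.
With Z = 4, ρ = Z·M/(N_A·a³) = 4 × 63.55 / (6.022 × 10²³ × 4.745 × 10^-23) = 8.895 g/cm³.

8.90 g/cm³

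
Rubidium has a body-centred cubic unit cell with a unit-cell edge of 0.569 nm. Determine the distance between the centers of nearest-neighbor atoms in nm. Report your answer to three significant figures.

In a BCC structure, atoms touch along the body diagonal, so √3·a = 4r; the nearest-neighbor distance equals 2r = 0.8660·a.
d = 0.8660 × 0.569 = 0.493 nm.

0.493 nm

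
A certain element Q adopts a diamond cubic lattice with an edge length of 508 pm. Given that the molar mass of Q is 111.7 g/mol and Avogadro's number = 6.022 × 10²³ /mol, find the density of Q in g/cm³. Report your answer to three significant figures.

A diamond cubic unit cell contains Z = 8 atoms.
Cell volume: a³ = (508 pm)³ = (5.080 × 10^-8 cm)³ = 1.311 × 10^-22 cm³.
ρ = Z·M/(N_A·a³) = 8 × 111.7 / (6.022 × 10²³ × 1.311 × 10^-22) = 11.32 g/cm³.

11.3 g/cm³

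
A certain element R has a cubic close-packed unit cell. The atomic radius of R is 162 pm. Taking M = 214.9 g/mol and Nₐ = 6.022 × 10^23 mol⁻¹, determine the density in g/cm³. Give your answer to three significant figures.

In an FCC lattice, atoms touch along the face diagonal, so √2·a = 4r, giving a = 458.2 pm = 4.582 × 10^-8 cm.
With Z = 4, ρ = Z·M/(N_A·a³) = 4 × 214.9 / (6.022 × 10²³ × 9.620 × 10^-23) = 14.84 g/cm³.

14.8 g/cm³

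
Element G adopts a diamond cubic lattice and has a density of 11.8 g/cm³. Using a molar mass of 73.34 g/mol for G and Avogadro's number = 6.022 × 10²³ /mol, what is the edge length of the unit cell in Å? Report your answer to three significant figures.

4.35 Å

With Z = 8 atoms per diamond cubic cell, a³ = Z·M/(N_A·ρ) = 8 × 73.34 / (6.022 × 10²³ × 11.80 g/cm³) = 8.257 × 10^-23 cm³.
a = (8.257 × 10^-23)^(1/3) = 4.354 × 10^-8 cm = 4.35 Å.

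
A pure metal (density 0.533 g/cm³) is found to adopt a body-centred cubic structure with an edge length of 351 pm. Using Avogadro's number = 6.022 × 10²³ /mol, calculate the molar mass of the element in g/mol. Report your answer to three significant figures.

A BCC cell has Z = 2 atoms; a = 3.510 × 10^-8 cm.
M = ρ·N_A·a³/Z = 0.533 × 6.022 × 10²³ × 4.324 × 10^-23 / 2 = 6.94 g/mol.

6.94 g/mol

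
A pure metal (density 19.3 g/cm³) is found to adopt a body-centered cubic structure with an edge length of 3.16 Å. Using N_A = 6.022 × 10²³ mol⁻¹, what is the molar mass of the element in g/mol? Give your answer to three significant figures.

A BCC cell has Z = 2 atoms; a = 3.160 × 10^-8 cm.
M = ρ·N_A·a³/Z = 19.3 × 6.022 × 10²³ × 3.155 × 10^-23 / 2 = 183 g/mol.

183 g/mol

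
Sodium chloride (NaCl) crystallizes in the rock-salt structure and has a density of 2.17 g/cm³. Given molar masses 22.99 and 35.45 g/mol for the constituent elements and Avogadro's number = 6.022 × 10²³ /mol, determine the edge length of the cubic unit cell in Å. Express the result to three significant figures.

M(NaCl) = 58.44 g/mol; Z = 4 formula units per cell.
a³ = Z·M/(N_A·ρ) = 4 × 58.44 / (6.022 × 10²³ × 2.17) = 1.789 × 10^-22 cm³, so a = 5.635 × 10^-8 cm = 5.63 Å.

5.63 Å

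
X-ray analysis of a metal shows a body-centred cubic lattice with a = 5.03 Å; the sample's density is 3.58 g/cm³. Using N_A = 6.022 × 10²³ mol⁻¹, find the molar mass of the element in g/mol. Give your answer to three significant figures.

A BCC cell has Z = 2 atoms; a = 5.030 × 10^-8 cm.
M = ρ·N_A·a³/Z = 3.58 × 6.022 × 10²³ × 1.273 × 10^-22 / 2 = 137 g/mol.

137 g/mol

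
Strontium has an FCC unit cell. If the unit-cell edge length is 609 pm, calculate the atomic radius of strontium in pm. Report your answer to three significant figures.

215 pm

In an FCC lattice, atoms touch along the face diagonal, so √2·a = 4r.
r = √2·a/4 = 1.4142 × 609 / 4 = 215 pm.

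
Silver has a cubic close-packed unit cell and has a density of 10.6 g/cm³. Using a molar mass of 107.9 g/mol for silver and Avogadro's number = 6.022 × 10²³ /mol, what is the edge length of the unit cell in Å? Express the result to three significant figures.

With Z = 4 atoms per FCC cell, a³ = Z·M/(N_A·ρ) = 4 × 107.9 / (6.022 × 10²³ × 10.60 g/cm³) = 6.761 × 10^-23 cm³.
a = (6.761 × 10^-23)^(1/3) = 4.074 × 10^-8 cm = 4.07 Å.

4.07 Å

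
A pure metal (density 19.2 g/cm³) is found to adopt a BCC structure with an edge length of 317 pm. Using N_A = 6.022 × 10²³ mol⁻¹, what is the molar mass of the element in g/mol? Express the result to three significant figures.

A BCC cell has Z = 2 atoms; a = 3.170 × 10^-8 cm.
M = ρ·N_A·a³/Z = 19.2 × 6.022 × 10²³ × 3.186 × 10^-23 / 2 = 184 g/mol.

184 g/mol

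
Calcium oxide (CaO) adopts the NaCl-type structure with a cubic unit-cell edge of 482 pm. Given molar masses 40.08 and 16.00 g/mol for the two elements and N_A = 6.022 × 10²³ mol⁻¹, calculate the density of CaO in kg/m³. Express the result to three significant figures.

3330 kg/m³

The NaCl-type structure contains Z = 4 formula units per cell; M(CaO) = 40.08 + 16.00 = 56.08 g/mol.
a³ = (4.820 × 10^-8 cm)³ = 1.120 × 10^-22 cm³.
ρ = 4 × 56.08 / (6.022 × 10²³ × 1.120 × 10^-22) = 3.326 g/cm³ = 3330 kg/m³.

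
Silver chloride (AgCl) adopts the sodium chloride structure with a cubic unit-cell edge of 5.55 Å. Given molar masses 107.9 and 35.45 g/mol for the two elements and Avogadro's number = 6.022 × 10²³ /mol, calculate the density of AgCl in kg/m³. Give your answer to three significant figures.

5570 kg/m³

The sodium chloride structure contains Z = 4 formula units per cell; M(AgCl) = 107.9 + 35.45 = 143.35 g/mol.
a³ = (5.550 × 10^-8 cm)³ = 1.710 × 10^-22 cm³.
ρ = 4 × 143.35 / (6.022 × 10²³ × 1.710 × 10^-22) = 5.570 g/cm³ = 5570 kg/m³.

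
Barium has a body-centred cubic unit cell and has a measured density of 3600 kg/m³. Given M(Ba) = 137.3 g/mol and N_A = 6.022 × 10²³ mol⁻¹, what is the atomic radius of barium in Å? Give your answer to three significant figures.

For a BCC cell (Z = 2), a³ = Z·M/(N_A·ρ) = 2 × 137.3 / (6.022 × 10²³ × 3.600) = 1.267 × 10^-22 cm³, so a = 5.022 × 10^-8 cm = 5.022 Å.
Atoms touch along the body diagonal, so √3·a = 4r, so r = 0.4330 × a = 2.17 Å.

2.17 Å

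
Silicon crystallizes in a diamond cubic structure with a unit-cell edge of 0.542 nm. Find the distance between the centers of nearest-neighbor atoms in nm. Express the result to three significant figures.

In a diamond cubic structure, nearest neighbors lie along the body diagonal with √3·a = 8r; the nearest-neighbor distance equals 2r = 0.4330·a.
d = 0.4330 × 0.542 = 0.235 nm.

0.235 nm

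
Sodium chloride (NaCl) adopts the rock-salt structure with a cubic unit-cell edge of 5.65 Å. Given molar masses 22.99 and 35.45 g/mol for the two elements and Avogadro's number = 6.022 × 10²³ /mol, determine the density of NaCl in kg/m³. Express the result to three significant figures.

The rock-salt structure contains Z = 4 formula units per cell; M(NaCl) = 22.99 + 35.45 = 58.44 g/mol.
a³ = (5.650 × 10^-8 cm)³ = 1.804 × 10^-22 cm³.
ρ = 4 × 58.44 / (6.022 × 10²³ × 1.804 × 10^-22) = 2.152 g/cm³ = 2150 kg/m³.

2150 kg/m³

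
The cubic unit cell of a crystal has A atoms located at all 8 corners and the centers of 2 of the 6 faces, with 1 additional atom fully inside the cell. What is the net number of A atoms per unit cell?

3

Corner atoms are shared by 8 cells (1/8 each), face atoms by 2 (1/2 each), interior atoms are unshared.
Net atoms = 8 × 1/8 + 2 × 1/2 + 1 = 1 + 1 + 1 = 3.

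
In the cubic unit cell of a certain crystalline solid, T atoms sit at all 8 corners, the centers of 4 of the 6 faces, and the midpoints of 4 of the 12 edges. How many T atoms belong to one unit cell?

4

Corner atoms are shared by 8 cells (1/8 each), face atoms by 2 (1/2 each), edge atoms by 4 (1/4 each).
Net atoms = 8 × 1/8 + 4 × 1/2 + 4 × 1/4 = 1 + 2 + 1 = 4.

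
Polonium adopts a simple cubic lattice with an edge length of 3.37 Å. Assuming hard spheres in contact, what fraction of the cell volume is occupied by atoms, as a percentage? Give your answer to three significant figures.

52.4%

In a simple cubic lattice atoms touch along the cell edge, so a = 2r, so r = 0.5000a = 1.685 Å.
Packing fraction = Z·(4/3)πr³ / a³ = 1 × (4/3)π × (1.685)³ / (3.37)³ = 0.5236 = 52.4%.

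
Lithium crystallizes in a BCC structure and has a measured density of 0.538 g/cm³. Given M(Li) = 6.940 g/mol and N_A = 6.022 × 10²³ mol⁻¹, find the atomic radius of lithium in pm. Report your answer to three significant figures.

152 pm

For a BCC cell (Z = 2), a³ = Z·M/(N_A·ρ) = 2 × 6.940 / (6.022 × 10²³ × 0.5380) = 4.284 × 10^-23 cm³, so a = 3.499 × 10^-8 cm = 349.9 pm.
Atoms touch along the body diagonal, so √3·a = 4r, so r = 0.4330 × a = 152 pm.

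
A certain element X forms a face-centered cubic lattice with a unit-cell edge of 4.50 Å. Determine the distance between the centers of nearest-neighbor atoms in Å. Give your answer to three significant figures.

In an FCC structure, atoms touch along the face diagonal, so √2·a = 4r; the nearest-neighbor distance equals 2r = 0.7071·a.
d = 0.7071 × 4.50 = 3.18 Å.

3.18 Å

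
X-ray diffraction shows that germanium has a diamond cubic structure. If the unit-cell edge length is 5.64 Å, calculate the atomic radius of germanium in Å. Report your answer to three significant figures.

In a diamond cubic lattice, nearest neighbors lie along the body diagonal with √3·a = 8r.
r = √3·a/8 = 1.7321 × 5.64 / 8 = 1.22 Å.

1.22 Å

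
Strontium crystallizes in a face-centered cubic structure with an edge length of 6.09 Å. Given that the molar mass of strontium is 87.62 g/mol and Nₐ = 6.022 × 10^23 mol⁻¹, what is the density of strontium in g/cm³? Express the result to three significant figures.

2.58 g/cm³

An FCC unit cell contains Z = 4 atoms.
Cell volume: a³ = (6.09 Å)³ = (6.090 × 10^-8 cm)³ = 2.259 × 10^-22 cm³.
ρ = Z·M/(N_A·a³) = 4 × 87.62 / (6.022 × 10²³ × 2.259 × 10^-22) = 2.577 g/cm³.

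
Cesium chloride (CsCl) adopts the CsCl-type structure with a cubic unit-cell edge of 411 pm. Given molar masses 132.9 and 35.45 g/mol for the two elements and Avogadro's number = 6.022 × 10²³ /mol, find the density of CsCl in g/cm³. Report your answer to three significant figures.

4.03 g/cm³

The CsCl-type structure contains Z = 1 formula unit per cell; M(CsCl) = 132.9 + 35.45 = 168.35 g/mol.
a³ = (4.110 × 10^-8 cm)³ = 6.943 × 10^-23 cm³.
ρ = 1 × 168.35 / (6.022 × 10²³ × 6.943 × 10^-23) = 4.027 g/cm³.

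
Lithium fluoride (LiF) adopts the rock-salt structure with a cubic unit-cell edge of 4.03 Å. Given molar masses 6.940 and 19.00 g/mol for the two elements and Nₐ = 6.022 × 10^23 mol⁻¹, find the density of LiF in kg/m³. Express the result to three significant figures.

2630 kg/m³

The rock-salt structure contains Z = 4 formula units per cell; M(LiF) = 6.940 + 19.00 = 25.94 g/mol.
a³ = (4.030 × 10^-8 cm)³ = 6.545 × 10^-23 cm³.
ρ = 4 × 25.94 / (6.022 × 10²³ × 6.545 × 10^-23) = 2.633 g/cm³ = 2630 kg/m³.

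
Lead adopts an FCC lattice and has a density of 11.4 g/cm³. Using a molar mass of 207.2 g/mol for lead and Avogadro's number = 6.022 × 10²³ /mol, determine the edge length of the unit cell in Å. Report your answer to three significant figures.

4.94 Å

With Z = 4 atoms per FCC cell, a³ = Z·M/(N_A·ρ) = 4 × 207.2 / (6.022 × 10²³ × 11.40 g/cm³) = 1.207 × 10^-22 cm³.
a = (1.207 × 10^-22)^(1/3) = 4.942 × 10^-8 cm = 4.94 Å.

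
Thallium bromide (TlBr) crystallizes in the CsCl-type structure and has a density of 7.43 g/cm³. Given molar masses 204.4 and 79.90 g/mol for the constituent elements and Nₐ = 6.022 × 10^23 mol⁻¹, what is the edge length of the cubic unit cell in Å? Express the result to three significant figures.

M(TlBr) = 284.3 g/mol; Z = 1 formula unit per cell.
a³ = Z·M/(N_A·ρ) = 1 × 284.3 / (6.022 × 10²³ × 7.43) = 6.354 × 10^-23 cm³, so a = 3.990 × 10^-8 cm = 3.99 Å.

3.99 Å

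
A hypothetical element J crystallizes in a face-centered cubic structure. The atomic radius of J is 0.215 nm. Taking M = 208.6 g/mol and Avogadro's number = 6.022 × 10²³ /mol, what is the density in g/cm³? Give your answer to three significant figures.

6.16 g/cm³

In an FCC lattice, atoms touch along the face diagonal, so √2·a = 4r, giving a = 0.6081 nm = 6.081 × 10^-8 cm.
With Z = 4, ρ = Z·M/(N_A·a³) = 4 × 208.6 / (6.022 × 10²³ × 2.249 × 10^-22) = 6.161 g/cm³.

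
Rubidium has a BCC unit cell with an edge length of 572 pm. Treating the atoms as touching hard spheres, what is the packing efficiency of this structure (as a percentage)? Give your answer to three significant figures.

In a BCC lattice atoms touch along the body diagonal, so √3·a = 4r, so r = 0.4330a = 247.7 pm.
Packing fraction = Z·(4/3)πr³ / a³ = 2 × (4/3)π × (247.7)³ / (572)³ = 0.6802 = 68.0%.

68.0%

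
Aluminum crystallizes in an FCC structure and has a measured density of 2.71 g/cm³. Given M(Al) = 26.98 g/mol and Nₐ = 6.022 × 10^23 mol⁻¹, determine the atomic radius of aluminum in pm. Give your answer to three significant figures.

143 pm

For an FCC cell (Z = 4), a³ = Z·M/(N_A·ρ) = 4 × 26.98 / (6.022 × 10²³ × 2.710) = 6.613 × 10^-23 cm³, so a = 4.044 × 10^-8 cm = 404.4 pm.
Atoms touch along the face diagonal, so √2·a = 4r, so r = 0.3536 × a = 143 pm.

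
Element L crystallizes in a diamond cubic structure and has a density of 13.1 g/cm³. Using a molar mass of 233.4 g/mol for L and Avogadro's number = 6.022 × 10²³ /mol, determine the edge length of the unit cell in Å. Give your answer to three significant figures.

6.19 Å

With Z = 8 atoms per diamond cubic cell, a³ = Z·M/(N_A·ρ) = 8 × 233.4 / (6.022 × 10²³ × 13.10 g/cm³) = 2.367 × 10^-22 cm³.
a = (2.367 × 10^-22)^(1/3) = 6.186 × 10^-8 cm = 6.19 Å.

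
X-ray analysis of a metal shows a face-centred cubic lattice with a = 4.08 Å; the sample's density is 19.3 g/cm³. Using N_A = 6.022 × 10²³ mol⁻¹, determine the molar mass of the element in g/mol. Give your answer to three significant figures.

197 g/mol

An FCC cell has Z = 4 atoms; a = 4.080 × 10^-8 cm.
M = ρ·N_A·a³/Z = 19.3 × 6.022 × 10²³ × 6.792 × 10^-23 / 4 = 197 g/mol.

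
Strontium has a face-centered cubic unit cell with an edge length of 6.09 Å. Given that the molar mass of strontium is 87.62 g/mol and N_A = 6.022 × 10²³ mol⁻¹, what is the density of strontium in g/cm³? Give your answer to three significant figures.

2.58 g/cm³

An FCC unit cell contains Z = 4 atoms.
Cell volume: a³ = (6.09 Å)³ = (6.090 × 10^-8 cm)³ = 2.259 × 10^-22 cm³.
ρ = Z·M/(N_A·a³) = 4 × 87.62 / (6.022 × 10²³ × 2.259 × 10^-22) = 2.577 g/cm³.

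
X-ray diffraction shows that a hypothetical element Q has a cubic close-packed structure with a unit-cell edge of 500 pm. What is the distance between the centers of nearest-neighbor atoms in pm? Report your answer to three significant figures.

354 pm

In an FCC structure, atoms touch along the face diagonal, so √2·a = 4r; the nearest-neighbor distance equals 2r = 0.7071·a.
d = 0.7071 × 500 = 354 pm.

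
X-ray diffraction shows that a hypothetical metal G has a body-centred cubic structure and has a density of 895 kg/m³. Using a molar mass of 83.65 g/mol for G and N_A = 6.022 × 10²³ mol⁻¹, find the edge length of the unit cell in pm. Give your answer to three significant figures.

With Z = 2 atoms per BCC cell, a³ = Z·M/(N_A·ρ) = 2 × 83.65 / (6.022 × 10²³ × 0.8950 g/cm³) = 3.104 × 10^-22 cm³.
a = (3.104 × 10^-22)^(1/3) = 6.771 × 10^-8 cm = 677 pm.

677 pm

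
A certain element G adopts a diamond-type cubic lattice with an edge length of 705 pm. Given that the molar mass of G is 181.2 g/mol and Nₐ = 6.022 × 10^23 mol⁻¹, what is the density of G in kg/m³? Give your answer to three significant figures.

6870 kg/m³

A diamond cubic unit cell contains Z = 8 atoms.
Cell volume: a³ = (705 pm)³ = (7.050 × 10^-8 cm)³ = 3.504 × 10^-22 cm³.
ρ = Z·M/(N_A·a³) = 8 × 181.2 / (6.022 × 10²³ × 3.504 × 10^-22) = 6.870 g/cm³ = 6870 kg/m³.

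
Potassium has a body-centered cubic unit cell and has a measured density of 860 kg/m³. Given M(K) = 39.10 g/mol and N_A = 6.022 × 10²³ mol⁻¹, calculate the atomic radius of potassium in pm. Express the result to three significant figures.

231 pm

For a BCC cell (Z = 2), a³ = Z·M/(N_A·ρ) = 2 × 39.10 / (6.022 × 10²³ × 0.8600) = 1.510 × 10^-22 cm³, so a = 5.325 × 10^-8 cm = 532.5 pm.
Atoms touch along the body diagonal, so √3·a = 4r, so r = 0.4330 × a = 231 pm.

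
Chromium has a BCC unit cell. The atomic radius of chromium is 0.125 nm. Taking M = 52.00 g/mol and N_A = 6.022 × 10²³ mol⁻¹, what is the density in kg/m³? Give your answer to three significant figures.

7180 kg/m³

In a BCC lattice, atoms touch along the body diagonal, so √3·a = 4r, giving a = 0.2887 nm = 2.887 × 10^-8 cm.
With Z = 2, ρ = Z·M/(N_A·a³) = 2 × 52.00 / (6.022 × 10²³ × 2.406 × 10^-23) = 7.179 g/cm³ = 7180 kg/m³.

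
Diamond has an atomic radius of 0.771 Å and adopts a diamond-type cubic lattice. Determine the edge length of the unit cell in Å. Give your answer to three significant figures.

In a diamond cubic lattice, nearest neighbors lie along the body diagonal with √3·a = 8r.
a = 8r/√3 = 8 × 0.771 / 1.7321 = 3.56 Å.

3.56 Å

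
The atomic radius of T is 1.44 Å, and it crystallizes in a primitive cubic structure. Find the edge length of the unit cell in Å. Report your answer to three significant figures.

In a simple cubic lattice, atoms touch along the cell edge, so a = 2r.
a = 2r = 2 × 1.44 = 2.88 Å.

2.88 Å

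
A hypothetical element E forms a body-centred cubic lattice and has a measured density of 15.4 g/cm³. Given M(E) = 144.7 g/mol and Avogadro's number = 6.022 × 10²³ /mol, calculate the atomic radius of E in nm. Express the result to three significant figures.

For a BCC cell (Z = 2), a³ = Z·M/(N_A·ρ) = 2 × 144.7 / (6.022 × 10²³ × 15.40) = 3.121 × 10^-23 cm³, so a = 3.148 × 10^-8 cm = 0.3148 nm.
Atoms touch along the body diagonal, so √3·a = 4r, so r = 0.4330 × a = 0.136 nm.

0.136 nm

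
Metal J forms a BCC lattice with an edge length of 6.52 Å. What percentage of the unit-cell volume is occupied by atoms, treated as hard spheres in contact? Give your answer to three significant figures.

68.0%

In a BCC lattice atoms touch along the body diagonal, so √3·a = 4r, so r = 0.4330a = 2.823 Å.
Packing fraction = Z·(4/3)πr³ / a³ = 2 × (4/3)π × (2.823)³ / (6.52)³ = 0.6802 = 68.0%.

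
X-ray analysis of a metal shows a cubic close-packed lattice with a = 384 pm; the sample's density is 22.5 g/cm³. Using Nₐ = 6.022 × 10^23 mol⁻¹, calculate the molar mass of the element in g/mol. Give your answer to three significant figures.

192 g/mol

An FCC cell has Z = 4 atoms; a = 3.840 × 10^-8 cm.
M = ρ·N_A·a³/Z = 22.5 × 6.022 × 10²³ × 5.662 × 10^-23 / 4 = 192 g/mol.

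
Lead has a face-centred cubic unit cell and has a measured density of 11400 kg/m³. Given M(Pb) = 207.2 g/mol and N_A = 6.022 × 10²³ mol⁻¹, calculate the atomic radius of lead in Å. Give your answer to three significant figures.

For an FCC cell (Z = 4), a³ = Z·M/(N_A·ρ) = 4 × 207.2 / (6.022 × 10²³ × 11.40) = 1.207 × 10^-22 cm³, so a = 4.942 × 10^-8 cm = 4.942 Å.
Atoms touch along the face diagonal, so √2·a = 4r, so r = 0.3536 × a = 1.75 Å.

1.75 Å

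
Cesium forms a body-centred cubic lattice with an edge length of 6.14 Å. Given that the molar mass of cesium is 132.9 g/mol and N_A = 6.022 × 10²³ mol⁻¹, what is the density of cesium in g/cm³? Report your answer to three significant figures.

1.91 g/cm³

A BCC unit cell contains Z = 2 atoms.
Cell volume: a³ = (6.14 Å)³ = (6.140 × 10^-8 cm)³ = 2.315 × 10^-22 cm³.
ρ = Z·M/(N_A·a³) = 2 × 132.9 / (6.022 × 10²³ × 2.315 × 10^-22) = 1.907 g/cm³.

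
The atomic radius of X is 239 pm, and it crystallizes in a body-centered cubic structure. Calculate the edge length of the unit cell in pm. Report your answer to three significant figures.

552 pm

In a BCC lattice, atoms touch along the body diagonal, so √3·a = 4r.
a = 4r/√3 = 4 × 239 / 1.7321 = 552 pm.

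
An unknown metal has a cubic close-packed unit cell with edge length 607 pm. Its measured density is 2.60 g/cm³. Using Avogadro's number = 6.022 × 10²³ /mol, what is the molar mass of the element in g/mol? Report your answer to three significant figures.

87.5 g/mol

An FCC cell has Z = 4 atoms; a = 6.070 × 10^-8 cm.
M = ρ·N_A·a³/Z = 2.60 × 6.022 × 10²³ × 2.236 × 10^-22 / 4 = 87.5 g/mol.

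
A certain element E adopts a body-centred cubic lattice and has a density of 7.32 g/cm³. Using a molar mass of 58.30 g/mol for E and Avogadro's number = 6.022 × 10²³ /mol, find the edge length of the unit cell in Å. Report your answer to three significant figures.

2.98 Å

With Z = 2 atoms per BCC cell, a³ = Z·M/(N_A·ρ) = 2 × 58.30 / (6.022 × 10²³ × 7.320 g/cm³) = 2.645 × 10^-23 cm³.
a = (2.645 × 10^-23)^(1/3) = 2.980 × 10^-8 cm = 2.98 Å.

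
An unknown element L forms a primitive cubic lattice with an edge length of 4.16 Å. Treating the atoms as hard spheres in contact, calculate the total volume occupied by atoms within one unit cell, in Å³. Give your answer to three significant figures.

In a simple cubic lattice atoms touch along the cell edge, so a = 2r, so r = 0.5000a = 2.080 Å.
V_atoms = Z × (4/3)πr³ = 1 × (4/3)π × (2.080)³ = 37.7 Å³.

37.7 Å³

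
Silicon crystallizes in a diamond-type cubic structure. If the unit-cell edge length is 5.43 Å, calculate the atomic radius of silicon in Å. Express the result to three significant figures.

In a diamond cubic lattice, nearest neighbors lie along the body diagonal with √3·a = 8r.
r = √3·a/8 = 1.7321 × 5.43 / 8 = 1.18 Å.

1.18 Å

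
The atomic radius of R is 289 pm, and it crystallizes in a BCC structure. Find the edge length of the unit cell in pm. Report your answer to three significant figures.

In a BCC lattice, atoms touch along the body diagonal, so √3·a = 4r.
a = 4r/√3 = 4 × 289 / 1.7321 = 667 pm.

667 pm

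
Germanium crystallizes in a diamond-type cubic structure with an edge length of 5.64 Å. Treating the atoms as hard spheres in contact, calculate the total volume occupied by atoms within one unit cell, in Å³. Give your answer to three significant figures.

In a diamond cubic lattice nearest neighbors lie along the body diagonal with √3·a = 8r, so r = 0.2165a = 1.221 Å.
V_atoms = Z × (4/3)πr³ = 8 × (4/3)π × (1.221)³ = 61.0 Å³.

61.0 Å³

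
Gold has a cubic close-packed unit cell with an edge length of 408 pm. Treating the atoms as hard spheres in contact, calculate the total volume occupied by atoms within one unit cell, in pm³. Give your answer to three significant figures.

5.03 × 10^7 pm³

In an FCC lattice atoms touch along the face diagonal, so √2·a = 4r, so r = 0.3536a = 144.2 pm.
V_atoms = Z × (4/3)πr³ = 4 × (4/3)π × (144.2)³ = 5.03 × 10^7 pm³.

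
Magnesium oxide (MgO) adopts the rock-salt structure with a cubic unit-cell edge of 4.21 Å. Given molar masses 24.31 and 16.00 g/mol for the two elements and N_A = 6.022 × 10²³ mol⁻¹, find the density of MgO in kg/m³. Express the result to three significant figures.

The rock-salt structure contains Z = 4 formula units per cell; M(MgO) = 24.31 + 16.00 = 40.31 g/mol.
a³ = (4.210 × 10^-8 cm)³ = 7.462 × 10^-23 cm³.
ρ = 4 × 40.31 / (6.022 × 10²³ × 7.462 × 10^-23) = 3.588 g/cm³ = 3590 kg/m³.

3590 kg/m³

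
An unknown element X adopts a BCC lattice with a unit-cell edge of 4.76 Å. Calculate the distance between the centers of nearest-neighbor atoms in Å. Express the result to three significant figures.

4.12 Å

In a BCC structure, atoms touch along the body diagonal, so √3·a = 4r; the nearest-neighbor distance equals 2r = 0.8660·a.
d = 0.8660 × 4.76 = 4.12 Å.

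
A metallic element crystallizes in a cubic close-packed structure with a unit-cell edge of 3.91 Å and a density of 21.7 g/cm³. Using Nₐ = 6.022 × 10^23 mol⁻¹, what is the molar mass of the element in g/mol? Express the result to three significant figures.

195 g/mol

An FCC cell has Z = 4 atoms; a = 3.910 × 10^-8 cm.
M = ρ·N_A·a³/Z = 21.7 × 6.022 × 10²³ × 5.978 × 10^-23 / 4 = 195 g/mol.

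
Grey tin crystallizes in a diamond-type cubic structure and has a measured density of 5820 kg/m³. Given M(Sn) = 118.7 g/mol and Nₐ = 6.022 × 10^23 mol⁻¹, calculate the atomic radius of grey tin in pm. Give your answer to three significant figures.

For a diamond cubic cell (Z = 8), a³ = Z·M/(N_A·ρ) = 8 × 118.7 / (6.022 × 10²³ × 5.820) = 2.709 × 10^-22 cm³, so a = 6.471 × 10^-8 cm = 647.1 pm.
Nearest neighbors lie along the body diagonal with √3·a = 8r, so r = 0.2165 × a = 140 pm.

140 pm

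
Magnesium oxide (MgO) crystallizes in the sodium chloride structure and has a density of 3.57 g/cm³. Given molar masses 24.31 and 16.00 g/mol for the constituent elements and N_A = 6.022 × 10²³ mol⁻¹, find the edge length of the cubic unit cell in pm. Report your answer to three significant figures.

422 pm

M(MgO) = 40.31 g/mol; Z = 4 formula units per cell.
a³ = Z·M/(N_A·ρ) = 4 × 40.31 / (6.022 × 10²³ × 3.57) = 7.500 × 10^-23 cm³, so a = 4.217 × 10^-8 cm = 422 pm.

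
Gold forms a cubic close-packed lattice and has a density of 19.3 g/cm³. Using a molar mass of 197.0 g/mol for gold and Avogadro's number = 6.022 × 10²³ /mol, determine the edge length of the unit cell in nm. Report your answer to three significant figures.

With Z = 4 atoms per FCC cell, a³ = Z·M/(N_A·ρ) = 4 × 197.0 / (6.022 × 10²³ × 19.30 g/cm³) = 6.780 × 10^-23 cm³.
a = (6.780 × 10^-23)^(1/3) = 4.078 × 10^-8 cm = 0.408 nm.

0.408 nm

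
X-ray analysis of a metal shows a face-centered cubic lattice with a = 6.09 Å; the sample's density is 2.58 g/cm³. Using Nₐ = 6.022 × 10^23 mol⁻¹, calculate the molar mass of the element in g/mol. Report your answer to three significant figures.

87.7 g/mol

An FCC cell has Z = 4 atoms; a = 6.090 × 10^-8 cm.
M = ρ·N_A·a³/Z = 2.58 × 6.022 × 10²³ × 2.259 × 10^-22 / 4 = 87.7 g/mol.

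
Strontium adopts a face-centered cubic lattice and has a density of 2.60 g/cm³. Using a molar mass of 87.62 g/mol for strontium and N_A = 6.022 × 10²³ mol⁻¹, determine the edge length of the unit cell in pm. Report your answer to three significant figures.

With Z = 4 atoms per FCC cell, a³ = Z·M/(N_A·ρ) = 4 × 87.62 / (6.022 × 10²³ × 2.600 g/cm³) = 2.238 × 10^-22 cm³.
a = (2.238 × 10^-22)^(1/3) = 6.072 × 10^-8 cm = 607 pm.

607 pm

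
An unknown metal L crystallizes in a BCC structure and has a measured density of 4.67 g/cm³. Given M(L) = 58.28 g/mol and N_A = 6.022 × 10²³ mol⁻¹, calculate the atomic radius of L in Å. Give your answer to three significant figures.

1.50 Å

For a BCC cell (Z = 2), a³ = Z·M/(N_A·ρ) = 2 × 58.28 / (6.022 × 10²³ × 4.670) = 4.145 × 10^-23 cm³, so a = 3.461 × 10^-8 cm = 3.461 Å.
Atoms touch along the body diagonal, so √3·a = 4r, so r = 0.4330 × a = 1.50 Å.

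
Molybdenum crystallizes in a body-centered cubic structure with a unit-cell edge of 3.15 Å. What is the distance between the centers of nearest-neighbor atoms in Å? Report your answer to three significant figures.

2.73 Å

In a BCC structure, atoms touch along the body diagonal, so √3·a = 4r; the nearest-neighbor distance equals 2r = 0.8660·a.
d = 0.8660 × 3.15 = 2.73 Å.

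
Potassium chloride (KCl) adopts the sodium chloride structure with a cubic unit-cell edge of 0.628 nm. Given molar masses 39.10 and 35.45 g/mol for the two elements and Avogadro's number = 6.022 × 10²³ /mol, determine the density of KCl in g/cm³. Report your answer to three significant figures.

2.00 g/cm³

The sodium chloride structure contains Z = 4 formula units per cell; M(KCl) = 39.10 + 35.45 = 74.55 g/mol.
a³ = (6.280 × 10^-8 cm)³ = 2.477 × 10^-22 cm³.
ρ = 4 × 74.55 / (6.022 × 10²³ × 2.477 × 10^-22) = 1.999 g/cm³.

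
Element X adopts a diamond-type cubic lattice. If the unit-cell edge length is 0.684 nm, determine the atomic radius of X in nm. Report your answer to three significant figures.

In a diamond cubic lattice, nearest neighbors lie along the body diagonal with √3·a = 8r.
r = √3·a/8 = 1.7321 × 0.684 / 8 = 0.148 nm.

0.148 nm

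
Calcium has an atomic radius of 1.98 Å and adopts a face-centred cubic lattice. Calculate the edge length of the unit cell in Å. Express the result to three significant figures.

5.60 Å

In an FCC lattice, atoms touch along the face diagonal, so √2·a = 4r.
a = 4r/√2 = 4 × 1.98 / 1.4142 = 5.60 Å.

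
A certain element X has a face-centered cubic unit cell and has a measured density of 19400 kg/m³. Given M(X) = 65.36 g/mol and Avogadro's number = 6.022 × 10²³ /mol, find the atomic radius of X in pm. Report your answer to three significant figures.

For an FCC cell (Z = 4), a³ = Z·M/(N_A·ρ) = 4 × 65.36 / (6.022 × 10²³ × 19.40) = 2.238 × 10^-23 cm³, so a = 2.818 × 10^-8 cm = 281.8 pm.
Atoms touch along the face diagonal, so √2·a = 4r, so r = 0.3536 × a = 99.6 pm.

99.6 pm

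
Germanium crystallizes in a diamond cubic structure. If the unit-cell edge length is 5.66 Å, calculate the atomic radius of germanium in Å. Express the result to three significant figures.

In a diamond cubic lattice, nearest neighbors lie along the body diagonal with √3·a = 8r.
r = √3·a/8 = 1.7321 × 5.66 / 8 = 1.23 Å.

1.23 Å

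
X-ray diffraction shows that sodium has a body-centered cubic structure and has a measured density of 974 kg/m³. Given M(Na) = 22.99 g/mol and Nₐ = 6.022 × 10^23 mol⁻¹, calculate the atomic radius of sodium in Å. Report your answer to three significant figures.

1.85 Å

For a BCC cell (Z = 2), a³ = Z·M/(N_A·ρ) = 2 × 22.99 / (6.022 × 10²³ × 0.9740) = 7.839 × 10^-23 cm³, so a = 4.280 × 10^-8 cm = 4.280 Å.
Atoms touch along the body diagonal, so √3·a = 4r, so r = 0.4330 × a = 1.85 Å.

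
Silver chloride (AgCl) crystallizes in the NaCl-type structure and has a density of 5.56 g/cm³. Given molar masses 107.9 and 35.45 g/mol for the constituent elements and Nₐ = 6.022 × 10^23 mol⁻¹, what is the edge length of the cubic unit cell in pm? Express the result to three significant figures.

M(AgCl) = 143.35 g/mol; Z = 4 formula units per cell.
a³ = Z·M/(N_A·ρ) = 4 × 143.35 / (6.022 × 10²³ × 5.56) = 1.713 × 10^-22 cm³, so a = 5.553 × 10^-8 cm = 555 pm.

555 pm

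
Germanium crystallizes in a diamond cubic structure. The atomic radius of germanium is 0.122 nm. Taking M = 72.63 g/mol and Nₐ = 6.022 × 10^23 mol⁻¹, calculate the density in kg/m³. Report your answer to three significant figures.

In a diamond cubic lattice, nearest neighbors lie along the body diagonal with √3·a = 8r, giving a = 0.5635 nm = 5.635 × 10^-8 cm.
With Z = 8, ρ = Z·M/(N_A·a³) = 8 × 72.63 / (6.022 × 10²³ × 1.789 × 10^-22) = 5.393 g/cm³ = 5390 kg/m³.

5390 kg/m³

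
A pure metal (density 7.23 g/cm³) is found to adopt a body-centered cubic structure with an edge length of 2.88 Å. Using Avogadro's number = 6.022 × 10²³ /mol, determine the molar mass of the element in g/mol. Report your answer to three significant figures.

A BCC cell has Z = 2 atoms; a = 2.880 × 10^-8 cm.
M = ρ·N_A·a³/Z = 7.23 × 6.022 × 10²³ × 2.389 × 10^-23 / 2 = 52.0 g/mol.

52.0 g/mol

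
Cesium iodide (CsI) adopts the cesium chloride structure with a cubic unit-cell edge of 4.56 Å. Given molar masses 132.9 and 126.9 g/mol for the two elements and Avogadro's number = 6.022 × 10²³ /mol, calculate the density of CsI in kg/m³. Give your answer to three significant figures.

4550 kg/m³

The cesium chloride structure contains Z = 1 formula unit per cell; M(CsI) = 132.9 + 126.9 = 259.8 g/mol.
a³ = (4.560 × 10^-8 cm)³ = 9.482 × 10^-23 cm³.
ρ = 1 × 259.8 / (6.022 × 10²³ × 9.482 × 10^-23) = 4.550 g/cm³ = 4550 kg/m³.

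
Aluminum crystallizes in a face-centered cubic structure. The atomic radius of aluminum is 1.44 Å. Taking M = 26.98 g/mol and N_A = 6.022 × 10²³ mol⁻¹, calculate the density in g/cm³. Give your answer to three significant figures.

2.65 g/cm³

In an FCC lattice, atoms touch along the face diagonal, so √2·a = 4r, giving a = 4.073 Å = 4.073 × 10^-8 cm.
With Z = 4, ρ = Z·M/(N_A·a³) = 4 × 26.98 / (6.022 × 10²³ × 6.757 × 10^-23) = 2.652 g/cm³.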